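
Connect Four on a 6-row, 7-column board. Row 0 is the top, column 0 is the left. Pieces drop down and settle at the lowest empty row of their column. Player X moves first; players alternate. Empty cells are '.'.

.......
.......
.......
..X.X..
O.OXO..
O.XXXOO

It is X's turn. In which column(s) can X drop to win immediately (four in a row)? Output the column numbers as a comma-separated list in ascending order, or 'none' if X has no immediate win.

Answer: 1

Derivation:
col 0: drop X → no win
col 1: drop X → WIN!
col 2: drop X → no win
col 3: drop X → no win
col 4: drop X → no win
col 5: drop X → no win
col 6: drop X → no win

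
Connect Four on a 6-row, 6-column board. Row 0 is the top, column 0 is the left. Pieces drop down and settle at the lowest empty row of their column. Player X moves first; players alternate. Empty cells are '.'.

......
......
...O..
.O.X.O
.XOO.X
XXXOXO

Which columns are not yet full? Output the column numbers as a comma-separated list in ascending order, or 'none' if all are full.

col 0: top cell = '.' → open
col 1: top cell = '.' → open
col 2: top cell = '.' → open
col 3: top cell = '.' → open
col 4: top cell = '.' → open
col 5: top cell = '.' → open

Answer: 0,1,2,3,4,5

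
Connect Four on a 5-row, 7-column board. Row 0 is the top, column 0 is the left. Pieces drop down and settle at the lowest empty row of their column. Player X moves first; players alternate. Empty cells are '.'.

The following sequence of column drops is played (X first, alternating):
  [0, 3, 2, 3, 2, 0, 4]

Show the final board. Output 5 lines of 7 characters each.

Move 1: X drops in col 0, lands at row 4
Move 2: O drops in col 3, lands at row 4
Move 3: X drops in col 2, lands at row 4
Move 4: O drops in col 3, lands at row 3
Move 5: X drops in col 2, lands at row 3
Move 6: O drops in col 0, lands at row 3
Move 7: X drops in col 4, lands at row 4

Answer: .......
.......
.......
O.XO...
X.XOX..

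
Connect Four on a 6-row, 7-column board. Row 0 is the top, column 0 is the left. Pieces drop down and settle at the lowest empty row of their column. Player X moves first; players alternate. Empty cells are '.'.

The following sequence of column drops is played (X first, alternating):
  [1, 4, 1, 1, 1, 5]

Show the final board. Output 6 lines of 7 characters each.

Answer: .......
.......
.X.....
.O.....
.X.....
.X..OO.

Derivation:
Move 1: X drops in col 1, lands at row 5
Move 2: O drops in col 4, lands at row 5
Move 3: X drops in col 1, lands at row 4
Move 4: O drops in col 1, lands at row 3
Move 5: X drops in col 1, lands at row 2
Move 6: O drops in col 5, lands at row 5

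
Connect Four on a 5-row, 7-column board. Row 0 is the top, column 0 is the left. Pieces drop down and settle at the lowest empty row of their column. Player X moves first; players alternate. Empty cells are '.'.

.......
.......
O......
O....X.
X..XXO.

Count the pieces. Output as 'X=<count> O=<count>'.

X=4 O=3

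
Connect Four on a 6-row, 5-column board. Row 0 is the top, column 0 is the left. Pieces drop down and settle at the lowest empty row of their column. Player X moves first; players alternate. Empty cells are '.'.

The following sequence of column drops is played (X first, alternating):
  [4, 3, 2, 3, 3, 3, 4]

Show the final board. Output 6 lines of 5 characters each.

Move 1: X drops in col 4, lands at row 5
Move 2: O drops in col 3, lands at row 5
Move 3: X drops in col 2, lands at row 5
Move 4: O drops in col 3, lands at row 4
Move 5: X drops in col 3, lands at row 3
Move 6: O drops in col 3, lands at row 2
Move 7: X drops in col 4, lands at row 4

Answer: .....
.....
...O.
...X.
...OX
..XOX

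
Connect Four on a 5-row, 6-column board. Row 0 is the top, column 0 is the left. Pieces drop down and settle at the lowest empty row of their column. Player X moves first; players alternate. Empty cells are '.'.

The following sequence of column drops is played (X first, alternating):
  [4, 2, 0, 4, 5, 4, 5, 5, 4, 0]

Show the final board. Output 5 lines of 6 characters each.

Answer: ......
....X.
....OO
O...OX
X.O.XX

Derivation:
Move 1: X drops in col 4, lands at row 4
Move 2: O drops in col 2, lands at row 4
Move 3: X drops in col 0, lands at row 4
Move 4: O drops in col 4, lands at row 3
Move 5: X drops in col 5, lands at row 4
Move 6: O drops in col 4, lands at row 2
Move 7: X drops in col 5, lands at row 3
Move 8: O drops in col 5, lands at row 2
Move 9: X drops in col 4, lands at row 1
Move 10: O drops in col 0, lands at row 3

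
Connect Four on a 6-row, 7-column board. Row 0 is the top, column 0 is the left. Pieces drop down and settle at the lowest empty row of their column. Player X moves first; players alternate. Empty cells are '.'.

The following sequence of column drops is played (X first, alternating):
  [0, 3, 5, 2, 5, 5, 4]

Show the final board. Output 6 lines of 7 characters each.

Answer: .......
.......
.......
.....O.
.....X.
X.OOXX.

Derivation:
Move 1: X drops in col 0, lands at row 5
Move 2: O drops in col 3, lands at row 5
Move 3: X drops in col 5, lands at row 5
Move 4: O drops in col 2, lands at row 5
Move 5: X drops in col 5, lands at row 4
Move 6: O drops in col 5, lands at row 3
Move 7: X drops in col 4, lands at row 5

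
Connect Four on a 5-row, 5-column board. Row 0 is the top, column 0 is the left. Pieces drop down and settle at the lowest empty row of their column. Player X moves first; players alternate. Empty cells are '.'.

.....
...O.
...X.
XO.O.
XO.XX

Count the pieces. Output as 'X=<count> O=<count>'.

X=5 O=4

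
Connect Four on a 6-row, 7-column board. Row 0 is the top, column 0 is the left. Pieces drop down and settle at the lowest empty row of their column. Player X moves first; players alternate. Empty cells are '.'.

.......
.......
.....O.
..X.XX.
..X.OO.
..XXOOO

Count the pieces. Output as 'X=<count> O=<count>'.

X=6 O=6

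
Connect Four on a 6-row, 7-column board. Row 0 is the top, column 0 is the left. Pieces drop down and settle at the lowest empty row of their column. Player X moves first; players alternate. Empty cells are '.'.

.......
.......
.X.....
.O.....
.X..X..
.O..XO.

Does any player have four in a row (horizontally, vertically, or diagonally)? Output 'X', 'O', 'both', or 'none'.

none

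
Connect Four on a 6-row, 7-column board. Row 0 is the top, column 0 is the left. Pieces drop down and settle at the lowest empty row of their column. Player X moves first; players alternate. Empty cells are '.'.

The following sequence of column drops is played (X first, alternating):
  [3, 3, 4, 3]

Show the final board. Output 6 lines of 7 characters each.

Move 1: X drops in col 3, lands at row 5
Move 2: O drops in col 3, lands at row 4
Move 3: X drops in col 4, lands at row 5
Move 4: O drops in col 3, lands at row 3

Answer: .......
.......
.......
...O...
...O...
...XX..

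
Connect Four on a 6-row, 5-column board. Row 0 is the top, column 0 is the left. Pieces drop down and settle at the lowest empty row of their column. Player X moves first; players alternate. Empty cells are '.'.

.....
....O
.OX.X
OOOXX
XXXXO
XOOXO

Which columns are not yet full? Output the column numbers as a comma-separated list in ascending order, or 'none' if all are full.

Answer: 0,1,2,3,4

Derivation:
col 0: top cell = '.' → open
col 1: top cell = '.' → open
col 2: top cell = '.' → open
col 3: top cell = '.' → open
col 4: top cell = '.' → open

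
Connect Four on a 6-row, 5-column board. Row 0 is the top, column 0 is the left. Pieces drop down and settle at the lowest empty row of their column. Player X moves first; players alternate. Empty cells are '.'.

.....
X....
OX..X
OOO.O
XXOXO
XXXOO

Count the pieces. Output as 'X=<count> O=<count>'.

X=9 O=9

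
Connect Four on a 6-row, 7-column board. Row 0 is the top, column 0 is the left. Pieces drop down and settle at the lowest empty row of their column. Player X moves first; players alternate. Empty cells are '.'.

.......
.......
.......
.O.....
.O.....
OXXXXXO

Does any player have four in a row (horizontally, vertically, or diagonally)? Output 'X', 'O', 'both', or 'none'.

X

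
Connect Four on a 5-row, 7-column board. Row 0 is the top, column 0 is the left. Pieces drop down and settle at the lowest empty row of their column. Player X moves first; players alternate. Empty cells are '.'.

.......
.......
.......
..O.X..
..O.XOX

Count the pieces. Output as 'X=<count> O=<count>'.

X=3 O=3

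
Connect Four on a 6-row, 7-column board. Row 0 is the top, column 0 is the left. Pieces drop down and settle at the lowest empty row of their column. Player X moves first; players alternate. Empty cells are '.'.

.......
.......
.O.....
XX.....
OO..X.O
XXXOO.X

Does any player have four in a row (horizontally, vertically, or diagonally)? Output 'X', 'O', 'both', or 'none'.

none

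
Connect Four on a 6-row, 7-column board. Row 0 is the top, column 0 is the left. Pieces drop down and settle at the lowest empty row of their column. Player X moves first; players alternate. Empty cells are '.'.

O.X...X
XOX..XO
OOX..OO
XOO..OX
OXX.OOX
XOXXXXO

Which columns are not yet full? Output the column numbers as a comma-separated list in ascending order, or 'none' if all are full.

Answer: 1,3,4,5

Derivation:
col 0: top cell = 'O' → FULL
col 1: top cell = '.' → open
col 2: top cell = 'X' → FULL
col 3: top cell = '.' → open
col 4: top cell = '.' → open
col 5: top cell = '.' → open
col 6: top cell = 'X' → FULL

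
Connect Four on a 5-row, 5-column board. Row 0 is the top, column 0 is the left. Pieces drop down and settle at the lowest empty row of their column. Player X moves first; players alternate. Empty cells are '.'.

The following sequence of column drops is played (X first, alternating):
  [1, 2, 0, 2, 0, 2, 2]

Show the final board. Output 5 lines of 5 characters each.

Move 1: X drops in col 1, lands at row 4
Move 2: O drops in col 2, lands at row 4
Move 3: X drops in col 0, lands at row 4
Move 4: O drops in col 2, lands at row 3
Move 5: X drops in col 0, lands at row 3
Move 6: O drops in col 2, lands at row 2
Move 7: X drops in col 2, lands at row 1

Answer: .....
..X..
..O..
X.O..
XXO..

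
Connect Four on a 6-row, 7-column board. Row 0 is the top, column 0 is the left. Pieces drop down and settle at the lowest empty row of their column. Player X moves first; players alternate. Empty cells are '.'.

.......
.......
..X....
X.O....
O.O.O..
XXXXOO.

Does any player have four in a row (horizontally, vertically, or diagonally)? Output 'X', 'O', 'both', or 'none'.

X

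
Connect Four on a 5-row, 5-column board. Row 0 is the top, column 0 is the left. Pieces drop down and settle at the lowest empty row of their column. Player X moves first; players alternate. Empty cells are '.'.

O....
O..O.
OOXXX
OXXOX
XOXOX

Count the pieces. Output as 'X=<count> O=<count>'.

X=9 O=9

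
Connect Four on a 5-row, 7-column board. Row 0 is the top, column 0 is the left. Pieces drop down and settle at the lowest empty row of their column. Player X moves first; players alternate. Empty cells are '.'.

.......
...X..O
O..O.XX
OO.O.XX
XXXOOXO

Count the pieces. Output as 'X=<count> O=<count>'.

X=9 O=9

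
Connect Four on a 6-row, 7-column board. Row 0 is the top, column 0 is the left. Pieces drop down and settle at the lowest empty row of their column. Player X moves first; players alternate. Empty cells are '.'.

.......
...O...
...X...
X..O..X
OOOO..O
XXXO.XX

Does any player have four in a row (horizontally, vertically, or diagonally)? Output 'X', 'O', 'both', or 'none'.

O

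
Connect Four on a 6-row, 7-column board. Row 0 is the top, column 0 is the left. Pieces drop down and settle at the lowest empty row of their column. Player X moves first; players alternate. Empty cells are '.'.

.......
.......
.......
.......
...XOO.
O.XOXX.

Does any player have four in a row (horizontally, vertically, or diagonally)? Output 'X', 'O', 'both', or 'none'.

none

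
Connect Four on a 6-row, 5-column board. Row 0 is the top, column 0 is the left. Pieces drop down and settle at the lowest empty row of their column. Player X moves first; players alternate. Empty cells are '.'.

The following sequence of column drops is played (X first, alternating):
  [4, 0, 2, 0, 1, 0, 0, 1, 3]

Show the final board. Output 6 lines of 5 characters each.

Move 1: X drops in col 4, lands at row 5
Move 2: O drops in col 0, lands at row 5
Move 3: X drops in col 2, lands at row 5
Move 4: O drops in col 0, lands at row 4
Move 5: X drops in col 1, lands at row 5
Move 6: O drops in col 0, lands at row 3
Move 7: X drops in col 0, lands at row 2
Move 8: O drops in col 1, lands at row 4
Move 9: X drops in col 3, lands at row 5

Answer: .....
.....
X....
O....
OO...
OXXXX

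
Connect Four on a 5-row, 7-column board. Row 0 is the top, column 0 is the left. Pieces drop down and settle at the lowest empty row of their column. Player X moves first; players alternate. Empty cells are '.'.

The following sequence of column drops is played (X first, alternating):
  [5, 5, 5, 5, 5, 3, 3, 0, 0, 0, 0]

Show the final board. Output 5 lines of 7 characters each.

Move 1: X drops in col 5, lands at row 4
Move 2: O drops in col 5, lands at row 3
Move 3: X drops in col 5, lands at row 2
Move 4: O drops in col 5, lands at row 1
Move 5: X drops in col 5, lands at row 0
Move 6: O drops in col 3, lands at row 4
Move 7: X drops in col 3, lands at row 3
Move 8: O drops in col 0, lands at row 4
Move 9: X drops in col 0, lands at row 3
Move 10: O drops in col 0, lands at row 2
Move 11: X drops in col 0, lands at row 1

Answer: .....X.
X....O.
O....X.
X..X.O.
O..O.X.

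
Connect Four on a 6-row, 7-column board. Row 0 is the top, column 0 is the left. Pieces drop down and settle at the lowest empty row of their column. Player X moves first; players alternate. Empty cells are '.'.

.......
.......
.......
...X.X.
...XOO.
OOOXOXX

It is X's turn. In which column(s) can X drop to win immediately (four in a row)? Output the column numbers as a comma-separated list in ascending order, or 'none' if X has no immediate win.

col 0: drop X → no win
col 1: drop X → no win
col 2: drop X → no win
col 3: drop X → WIN!
col 4: drop X → no win
col 5: drop X → no win
col 6: drop X → no win

Answer: 3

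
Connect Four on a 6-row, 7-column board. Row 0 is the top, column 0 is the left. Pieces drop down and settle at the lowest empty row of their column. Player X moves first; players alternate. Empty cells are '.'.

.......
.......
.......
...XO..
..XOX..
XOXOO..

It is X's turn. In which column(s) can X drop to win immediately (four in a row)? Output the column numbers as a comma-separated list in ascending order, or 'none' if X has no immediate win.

Answer: none

Derivation:
col 0: drop X → no win
col 1: drop X → no win
col 2: drop X → no win
col 3: drop X → no win
col 4: drop X → no win
col 5: drop X → no win
col 6: drop X → no win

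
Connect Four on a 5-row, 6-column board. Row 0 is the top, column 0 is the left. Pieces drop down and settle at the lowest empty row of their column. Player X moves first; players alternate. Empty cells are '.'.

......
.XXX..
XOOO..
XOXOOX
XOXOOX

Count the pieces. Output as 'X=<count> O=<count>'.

X=10 O=9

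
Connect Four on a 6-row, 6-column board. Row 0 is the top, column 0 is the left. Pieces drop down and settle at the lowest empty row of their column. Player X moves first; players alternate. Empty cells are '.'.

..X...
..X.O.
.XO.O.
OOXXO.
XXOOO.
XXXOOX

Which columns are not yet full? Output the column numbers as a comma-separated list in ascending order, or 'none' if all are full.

col 0: top cell = '.' → open
col 1: top cell = '.' → open
col 2: top cell = 'X' → FULL
col 3: top cell = '.' → open
col 4: top cell = '.' → open
col 5: top cell = '.' → open

Answer: 0,1,3,4,5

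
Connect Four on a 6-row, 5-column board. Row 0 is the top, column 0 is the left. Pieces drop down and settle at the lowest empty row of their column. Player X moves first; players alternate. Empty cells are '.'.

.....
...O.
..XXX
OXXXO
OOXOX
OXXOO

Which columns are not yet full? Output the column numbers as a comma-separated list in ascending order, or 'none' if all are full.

Answer: 0,1,2,3,4

Derivation:
col 0: top cell = '.' → open
col 1: top cell = '.' → open
col 2: top cell = '.' → open
col 3: top cell = '.' → open
col 4: top cell = '.' → open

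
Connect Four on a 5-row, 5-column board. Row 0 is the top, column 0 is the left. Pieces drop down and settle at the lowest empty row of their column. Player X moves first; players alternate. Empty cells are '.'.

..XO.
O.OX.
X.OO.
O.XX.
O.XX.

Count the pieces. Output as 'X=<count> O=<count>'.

X=7 O=7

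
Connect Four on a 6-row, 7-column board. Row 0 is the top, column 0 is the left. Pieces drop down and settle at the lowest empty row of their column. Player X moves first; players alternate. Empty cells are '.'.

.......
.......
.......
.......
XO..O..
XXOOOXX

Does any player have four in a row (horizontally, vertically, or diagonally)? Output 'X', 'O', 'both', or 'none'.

none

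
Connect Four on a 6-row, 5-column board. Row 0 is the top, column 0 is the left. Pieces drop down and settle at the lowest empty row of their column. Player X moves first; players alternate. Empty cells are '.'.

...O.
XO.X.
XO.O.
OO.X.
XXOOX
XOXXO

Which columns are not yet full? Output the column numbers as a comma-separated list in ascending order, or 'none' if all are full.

Answer: 0,1,2,4

Derivation:
col 0: top cell = '.' → open
col 1: top cell = '.' → open
col 2: top cell = '.' → open
col 3: top cell = 'O' → FULL
col 4: top cell = '.' → open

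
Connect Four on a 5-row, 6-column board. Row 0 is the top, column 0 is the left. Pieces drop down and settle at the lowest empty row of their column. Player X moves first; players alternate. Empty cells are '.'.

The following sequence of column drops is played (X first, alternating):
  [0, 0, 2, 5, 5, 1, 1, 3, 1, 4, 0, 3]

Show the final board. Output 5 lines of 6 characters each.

Answer: ......
......
XX....
OX.O.X
XOXOOO

Derivation:
Move 1: X drops in col 0, lands at row 4
Move 2: O drops in col 0, lands at row 3
Move 3: X drops in col 2, lands at row 4
Move 4: O drops in col 5, lands at row 4
Move 5: X drops in col 5, lands at row 3
Move 6: O drops in col 1, lands at row 4
Move 7: X drops in col 1, lands at row 3
Move 8: O drops in col 3, lands at row 4
Move 9: X drops in col 1, lands at row 2
Move 10: O drops in col 4, lands at row 4
Move 11: X drops in col 0, lands at row 2
Move 12: O drops in col 3, lands at row 3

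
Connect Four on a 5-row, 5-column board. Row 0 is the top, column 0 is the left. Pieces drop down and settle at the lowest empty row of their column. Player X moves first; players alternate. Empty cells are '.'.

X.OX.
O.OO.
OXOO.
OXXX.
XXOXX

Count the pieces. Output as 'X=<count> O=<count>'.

X=10 O=9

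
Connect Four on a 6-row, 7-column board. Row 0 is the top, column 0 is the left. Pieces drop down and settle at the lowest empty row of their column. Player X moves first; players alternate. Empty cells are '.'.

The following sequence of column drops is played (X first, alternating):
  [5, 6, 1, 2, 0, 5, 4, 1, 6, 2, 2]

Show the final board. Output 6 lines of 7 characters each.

Answer: .......
.......
.......
..X....
.OO..OX
XXO.XXO

Derivation:
Move 1: X drops in col 5, lands at row 5
Move 2: O drops in col 6, lands at row 5
Move 3: X drops in col 1, lands at row 5
Move 4: O drops in col 2, lands at row 5
Move 5: X drops in col 0, lands at row 5
Move 6: O drops in col 5, lands at row 4
Move 7: X drops in col 4, lands at row 5
Move 8: O drops in col 1, lands at row 4
Move 9: X drops in col 6, lands at row 4
Move 10: O drops in col 2, lands at row 4
Move 11: X drops in col 2, lands at row 3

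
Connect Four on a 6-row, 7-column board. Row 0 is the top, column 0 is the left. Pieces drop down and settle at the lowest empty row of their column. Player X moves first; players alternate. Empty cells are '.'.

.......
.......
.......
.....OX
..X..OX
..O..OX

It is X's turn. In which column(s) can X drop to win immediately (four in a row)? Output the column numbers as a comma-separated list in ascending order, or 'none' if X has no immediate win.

col 0: drop X → no win
col 1: drop X → no win
col 2: drop X → no win
col 3: drop X → no win
col 4: drop X → no win
col 5: drop X → no win
col 6: drop X → WIN!

Answer: 6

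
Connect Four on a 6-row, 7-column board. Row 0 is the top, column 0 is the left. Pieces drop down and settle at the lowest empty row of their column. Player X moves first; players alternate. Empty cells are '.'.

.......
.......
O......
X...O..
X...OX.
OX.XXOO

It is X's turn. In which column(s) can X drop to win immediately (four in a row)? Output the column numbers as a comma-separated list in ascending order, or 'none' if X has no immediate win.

col 0: drop X → no win
col 1: drop X → no win
col 2: drop X → WIN!
col 3: drop X → no win
col 4: drop X → no win
col 5: drop X → no win
col 6: drop X → no win

Answer: 2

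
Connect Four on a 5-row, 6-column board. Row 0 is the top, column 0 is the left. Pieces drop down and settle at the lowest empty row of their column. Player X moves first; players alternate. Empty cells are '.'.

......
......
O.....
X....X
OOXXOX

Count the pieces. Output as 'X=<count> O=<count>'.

X=5 O=4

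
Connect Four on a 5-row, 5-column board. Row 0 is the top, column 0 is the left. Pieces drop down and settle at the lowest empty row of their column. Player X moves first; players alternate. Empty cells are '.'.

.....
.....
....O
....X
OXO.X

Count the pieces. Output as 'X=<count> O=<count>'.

X=3 O=3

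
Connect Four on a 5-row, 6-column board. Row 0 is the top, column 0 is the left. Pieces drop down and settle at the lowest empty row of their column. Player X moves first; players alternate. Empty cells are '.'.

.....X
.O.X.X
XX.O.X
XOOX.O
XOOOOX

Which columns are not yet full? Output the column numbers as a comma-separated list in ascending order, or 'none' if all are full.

Answer: 0,1,2,3,4

Derivation:
col 0: top cell = '.' → open
col 1: top cell = '.' → open
col 2: top cell = '.' → open
col 3: top cell = '.' → open
col 4: top cell = '.' → open
col 5: top cell = 'X' → FULL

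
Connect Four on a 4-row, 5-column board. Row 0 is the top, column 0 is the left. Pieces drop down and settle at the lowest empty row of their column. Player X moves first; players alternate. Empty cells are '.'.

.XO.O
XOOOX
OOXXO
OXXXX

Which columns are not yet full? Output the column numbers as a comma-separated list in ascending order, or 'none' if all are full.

col 0: top cell = '.' → open
col 1: top cell = 'X' → FULL
col 2: top cell = 'O' → FULL
col 3: top cell = '.' → open
col 4: top cell = 'O' → FULL

Answer: 0,3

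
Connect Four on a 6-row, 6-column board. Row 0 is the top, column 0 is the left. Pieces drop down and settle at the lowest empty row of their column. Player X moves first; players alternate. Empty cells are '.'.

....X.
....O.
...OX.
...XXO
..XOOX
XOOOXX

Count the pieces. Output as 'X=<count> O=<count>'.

X=9 O=8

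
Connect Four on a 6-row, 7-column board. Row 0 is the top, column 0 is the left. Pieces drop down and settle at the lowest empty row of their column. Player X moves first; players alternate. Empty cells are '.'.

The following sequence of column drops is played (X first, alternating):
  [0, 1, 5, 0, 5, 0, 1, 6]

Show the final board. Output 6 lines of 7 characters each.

Answer: .......
.......
.......
O......
OX...X.
XO...XO

Derivation:
Move 1: X drops in col 0, lands at row 5
Move 2: O drops in col 1, lands at row 5
Move 3: X drops in col 5, lands at row 5
Move 4: O drops in col 0, lands at row 4
Move 5: X drops in col 5, lands at row 4
Move 6: O drops in col 0, lands at row 3
Move 7: X drops in col 1, lands at row 4
Move 8: O drops in col 6, lands at row 5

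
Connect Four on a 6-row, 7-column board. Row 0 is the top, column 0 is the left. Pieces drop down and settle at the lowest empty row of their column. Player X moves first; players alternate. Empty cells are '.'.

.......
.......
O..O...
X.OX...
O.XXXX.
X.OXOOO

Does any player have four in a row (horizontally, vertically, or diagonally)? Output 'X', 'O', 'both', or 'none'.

X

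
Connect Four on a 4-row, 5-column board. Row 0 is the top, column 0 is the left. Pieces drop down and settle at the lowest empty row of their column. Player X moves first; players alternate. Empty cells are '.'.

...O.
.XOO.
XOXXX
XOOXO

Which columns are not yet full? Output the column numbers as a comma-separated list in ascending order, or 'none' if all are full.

Answer: 0,1,2,4

Derivation:
col 0: top cell = '.' → open
col 1: top cell = '.' → open
col 2: top cell = '.' → open
col 3: top cell = 'O' → FULL
col 4: top cell = '.' → open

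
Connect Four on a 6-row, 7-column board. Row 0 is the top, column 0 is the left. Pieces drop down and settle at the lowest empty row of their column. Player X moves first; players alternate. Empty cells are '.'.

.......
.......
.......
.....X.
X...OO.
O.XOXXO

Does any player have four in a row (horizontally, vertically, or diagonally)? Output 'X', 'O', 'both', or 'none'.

none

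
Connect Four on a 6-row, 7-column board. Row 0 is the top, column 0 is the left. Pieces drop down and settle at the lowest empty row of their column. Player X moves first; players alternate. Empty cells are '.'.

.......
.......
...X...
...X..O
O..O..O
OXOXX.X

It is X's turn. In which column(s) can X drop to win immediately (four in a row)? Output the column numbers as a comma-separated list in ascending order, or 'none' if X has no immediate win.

Answer: 5

Derivation:
col 0: drop X → no win
col 1: drop X → no win
col 2: drop X → no win
col 3: drop X → no win
col 4: drop X → no win
col 5: drop X → WIN!
col 6: drop X → no win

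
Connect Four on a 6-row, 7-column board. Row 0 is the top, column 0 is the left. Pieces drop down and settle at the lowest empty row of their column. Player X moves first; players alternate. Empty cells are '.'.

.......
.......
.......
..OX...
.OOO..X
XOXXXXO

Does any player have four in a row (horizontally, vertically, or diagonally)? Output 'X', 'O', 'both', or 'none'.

X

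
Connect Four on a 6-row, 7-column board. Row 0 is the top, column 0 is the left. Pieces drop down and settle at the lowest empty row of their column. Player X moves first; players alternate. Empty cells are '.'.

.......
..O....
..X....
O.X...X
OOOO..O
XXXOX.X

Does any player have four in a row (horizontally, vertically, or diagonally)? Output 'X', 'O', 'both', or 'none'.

O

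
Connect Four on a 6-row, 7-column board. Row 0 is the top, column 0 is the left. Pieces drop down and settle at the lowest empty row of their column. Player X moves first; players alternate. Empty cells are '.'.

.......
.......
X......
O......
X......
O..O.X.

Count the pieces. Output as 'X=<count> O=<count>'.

X=3 O=3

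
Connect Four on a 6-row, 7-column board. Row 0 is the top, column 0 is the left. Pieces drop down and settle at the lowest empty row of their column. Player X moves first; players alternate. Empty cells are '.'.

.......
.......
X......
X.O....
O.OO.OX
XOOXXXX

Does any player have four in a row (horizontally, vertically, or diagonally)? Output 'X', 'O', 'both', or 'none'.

X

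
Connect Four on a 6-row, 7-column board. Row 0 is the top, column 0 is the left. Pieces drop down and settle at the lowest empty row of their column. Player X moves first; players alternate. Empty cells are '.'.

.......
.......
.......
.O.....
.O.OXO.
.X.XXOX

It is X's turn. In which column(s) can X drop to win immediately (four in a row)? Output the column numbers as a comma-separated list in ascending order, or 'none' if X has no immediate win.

col 0: drop X → no win
col 1: drop X → no win
col 2: drop X → WIN!
col 3: drop X → no win
col 4: drop X → no win
col 5: drop X → no win
col 6: drop X → no win

Answer: 2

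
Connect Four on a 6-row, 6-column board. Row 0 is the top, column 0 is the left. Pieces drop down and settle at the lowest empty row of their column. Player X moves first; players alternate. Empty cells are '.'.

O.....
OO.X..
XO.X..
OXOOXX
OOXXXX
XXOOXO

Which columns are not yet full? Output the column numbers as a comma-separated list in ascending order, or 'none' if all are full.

col 0: top cell = 'O' → FULL
col 1: top cell = '.' → open
col 2: top cell = '.' → open
col 3: top cell = '.' → open
col 4: top cell = '.' → open
col 5: top cell = '.' → open

Answer: 1,2,3,4,5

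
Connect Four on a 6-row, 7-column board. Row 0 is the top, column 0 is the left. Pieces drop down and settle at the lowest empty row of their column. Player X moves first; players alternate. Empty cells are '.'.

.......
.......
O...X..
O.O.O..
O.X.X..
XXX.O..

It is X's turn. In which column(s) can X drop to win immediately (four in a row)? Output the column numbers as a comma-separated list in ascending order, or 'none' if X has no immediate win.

Answer: 3

Derivation:
col 0: drop X → no win
col 1: drop X → no win
col 2: drop X → no win
col 3: drop X → WIN!
col 4: drop X → no win
col 5: drop X → no win
col 6: drop X → no win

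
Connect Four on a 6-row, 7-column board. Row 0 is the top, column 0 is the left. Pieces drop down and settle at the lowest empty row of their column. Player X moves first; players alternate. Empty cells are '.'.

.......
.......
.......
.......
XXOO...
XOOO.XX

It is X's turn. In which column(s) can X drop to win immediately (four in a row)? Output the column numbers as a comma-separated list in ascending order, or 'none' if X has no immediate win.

Answer: none

Derivation:
col 0: drop X → no win
col 1: drop X → no win
col 2: drop X → no win
col 3: drop X → no win
col 4: drop X → no win
col 5: drop X → no win
col 6: drop X → no win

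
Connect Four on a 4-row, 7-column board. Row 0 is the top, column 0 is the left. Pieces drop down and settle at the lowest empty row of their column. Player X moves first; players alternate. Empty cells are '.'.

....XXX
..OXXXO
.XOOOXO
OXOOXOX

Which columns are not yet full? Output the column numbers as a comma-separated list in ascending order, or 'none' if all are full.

col 0: top cell = '.' → open
col 1: top cell = '.' → open
col 2: top cell = '.' → open
col 3: top cell = '.' → open
col 4: top cell = 'X' → FULL
col 5: top cell = 'X' → FULL
col 6: top cell = 'X' → FULL

Answer: 0,1,2,3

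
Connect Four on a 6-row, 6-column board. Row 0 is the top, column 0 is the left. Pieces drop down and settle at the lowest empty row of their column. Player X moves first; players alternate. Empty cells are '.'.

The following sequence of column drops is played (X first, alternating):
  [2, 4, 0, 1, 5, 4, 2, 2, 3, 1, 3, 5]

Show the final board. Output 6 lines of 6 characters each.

Answer: ......
......
......
..O...
.OXXOO
XOXXOX

Derivation:
Move 1: X drops in col 2, lands at row 5
Move 2: O drops in col 4, lands at row 5
Move 3: X drops in col 0, lands at row 5
Move 4: O drops in col 1, lands at row 5
Move 5: X drops in col 5, lands at row 5
Move 6: O drops in col 4, lands at row 4
Move 7: X drops in col 2, lands at row 4
Move 8: O drops in col 2, lands at row 3
Move 9: X drops in col 3, lands at row 5
Move 10: O drops in col 1, lands at row 4
Move 11: X drops in col 3, lands at row 4
Move 12: O drops in col 5, lands at row 4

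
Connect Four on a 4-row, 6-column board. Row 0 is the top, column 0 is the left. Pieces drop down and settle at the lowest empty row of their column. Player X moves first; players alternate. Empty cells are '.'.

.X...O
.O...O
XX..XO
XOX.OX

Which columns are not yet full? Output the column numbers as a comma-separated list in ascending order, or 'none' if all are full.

Answer: 0,2,3,4

Derivation:
col 0: top cell = '.' → open
col 1: top cell = 'X' → FULL
col 2: top cell = '.' → open
col 3: top cell = '.' → open
col 4: top cell = '.' → open
col 5: top cell = 'O' → FULL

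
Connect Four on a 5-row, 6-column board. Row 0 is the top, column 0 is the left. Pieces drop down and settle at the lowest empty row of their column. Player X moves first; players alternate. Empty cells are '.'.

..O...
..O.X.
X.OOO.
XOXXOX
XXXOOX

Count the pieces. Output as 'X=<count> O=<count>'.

X=10 O=9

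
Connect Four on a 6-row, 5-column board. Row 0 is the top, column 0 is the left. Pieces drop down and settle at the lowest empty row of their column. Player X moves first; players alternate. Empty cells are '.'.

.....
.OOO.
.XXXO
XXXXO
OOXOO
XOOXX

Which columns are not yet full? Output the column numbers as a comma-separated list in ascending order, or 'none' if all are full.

Answer: 0,1,2,3,4

Derivation:
col 0: top cell = '.' → open
col 1: top cell = '.' → open
col 2: top cell = '.' → open
col 3: top cell = '.' → open
col 4: top cell = '.' → open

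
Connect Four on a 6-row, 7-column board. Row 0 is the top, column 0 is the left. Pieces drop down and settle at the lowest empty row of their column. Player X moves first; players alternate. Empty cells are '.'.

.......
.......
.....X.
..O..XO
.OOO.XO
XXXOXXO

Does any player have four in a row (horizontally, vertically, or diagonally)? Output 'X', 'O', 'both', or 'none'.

X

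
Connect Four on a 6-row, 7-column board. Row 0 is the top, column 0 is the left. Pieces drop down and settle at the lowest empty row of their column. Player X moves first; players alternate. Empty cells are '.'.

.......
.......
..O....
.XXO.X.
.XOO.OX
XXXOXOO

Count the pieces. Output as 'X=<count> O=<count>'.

X=9 O=8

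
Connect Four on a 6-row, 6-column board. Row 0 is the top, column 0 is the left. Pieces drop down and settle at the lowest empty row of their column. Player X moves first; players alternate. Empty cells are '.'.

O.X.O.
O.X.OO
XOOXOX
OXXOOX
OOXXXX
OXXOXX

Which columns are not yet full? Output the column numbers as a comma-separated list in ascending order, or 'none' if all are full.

col 0: top cell = 'O' → FULL
col 1: top cell = '.' → open
col 2: top cell = 'X' → FULL
col 3: top cell = '.' → open
col 4: top cell = 'O' → FULL
col 5: top cell = '.' → open

Answer: 1,3,5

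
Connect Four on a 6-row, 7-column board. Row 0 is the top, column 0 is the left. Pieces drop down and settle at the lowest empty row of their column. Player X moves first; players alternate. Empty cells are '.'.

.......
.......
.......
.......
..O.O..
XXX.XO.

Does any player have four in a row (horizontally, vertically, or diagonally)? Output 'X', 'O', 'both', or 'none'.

none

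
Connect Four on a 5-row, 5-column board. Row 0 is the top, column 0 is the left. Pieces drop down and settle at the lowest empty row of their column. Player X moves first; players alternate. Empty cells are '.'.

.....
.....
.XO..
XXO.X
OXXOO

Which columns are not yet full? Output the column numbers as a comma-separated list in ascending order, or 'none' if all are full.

col 0: top cell = '.' → open
col 1: top cell = '.' → open
col 2: top cell = '.' → open
col 3: top cell = '.' → open
col 4: top cell = '.' → open

Answer: 0,1,2,3,4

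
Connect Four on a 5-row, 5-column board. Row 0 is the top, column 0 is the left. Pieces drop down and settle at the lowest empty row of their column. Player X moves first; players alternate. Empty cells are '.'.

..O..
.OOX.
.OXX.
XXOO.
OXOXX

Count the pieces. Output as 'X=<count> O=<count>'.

X=8 O=8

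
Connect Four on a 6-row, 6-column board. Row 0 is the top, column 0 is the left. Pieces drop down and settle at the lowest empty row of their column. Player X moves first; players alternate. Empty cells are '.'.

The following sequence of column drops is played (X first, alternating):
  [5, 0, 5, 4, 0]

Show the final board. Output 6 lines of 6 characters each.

Answer: ......
......
......
......
X....X
O...OX

Derivation:
Move 1: X drops in col 5, lands at row 5
Move 2: O drops in col 0, lands at row 5
Move 3: X drops in col 5, lands at row 4
Move 4: O drops in col 4, lands at row 5
Move 5: X drops in col 0, lands at row 4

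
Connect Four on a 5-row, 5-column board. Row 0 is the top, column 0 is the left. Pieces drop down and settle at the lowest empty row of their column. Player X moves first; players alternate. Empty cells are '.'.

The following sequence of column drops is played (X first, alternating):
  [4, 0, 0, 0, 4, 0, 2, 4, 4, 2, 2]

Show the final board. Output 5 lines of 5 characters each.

Move 1: X drops in col 4, lands at row 4
Move 2: O drops in col 0, lands at row 4
Move 3: X drops in col 0, lands at row 3
Move 4: O drops in col 0, lands at row 2
Move 5: X drops in col 4, lands at row 3
Move 6: O drops in col 0, lands at row 1
Move 7: X drops in col 2, lands at row 4
Move 8: O drops in col 4, lands at row 2
Move 9: X drops in col 4, lands at row 1
Move 10: O drops in col 2, lands at row 3
Move 11: X drops in col 2, lands at row 2

Answer: .....
O...X
O.X.O
X.O.X
O.X.X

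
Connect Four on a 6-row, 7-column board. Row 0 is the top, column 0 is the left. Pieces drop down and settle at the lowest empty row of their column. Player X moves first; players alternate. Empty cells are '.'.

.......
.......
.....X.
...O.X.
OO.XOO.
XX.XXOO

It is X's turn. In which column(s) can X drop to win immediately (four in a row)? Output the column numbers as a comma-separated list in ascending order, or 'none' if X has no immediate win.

Answer: 2

Derivation:
col 0: drop X → no win
col 1: drop X → no win
col 2: drop X → WIN!
col 3: drop X → no win
col 4: drop X → no win
col 5: drop X → no win
col 6: drop X → no win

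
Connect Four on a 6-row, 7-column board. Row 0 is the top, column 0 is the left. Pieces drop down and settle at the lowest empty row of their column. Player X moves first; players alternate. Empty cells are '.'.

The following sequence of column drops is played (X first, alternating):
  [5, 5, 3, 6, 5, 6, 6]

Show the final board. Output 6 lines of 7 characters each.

Answer: .......
.......
.......
.....XX
.....OO
...X.XO

Derivation:
Move 1: X drops in col 5, lands at row 5
Move 2: O drops in col 5, lands at row 4
Move 3: X drops in col 3, lands at row 5
Move 4: O drops in col 6, lands at row 5
Move 5: X drops in col 5, lands at row 3
Move 6: O drops in col 6, lands at row 4
Move 7: X drops in col 6, lands at row 3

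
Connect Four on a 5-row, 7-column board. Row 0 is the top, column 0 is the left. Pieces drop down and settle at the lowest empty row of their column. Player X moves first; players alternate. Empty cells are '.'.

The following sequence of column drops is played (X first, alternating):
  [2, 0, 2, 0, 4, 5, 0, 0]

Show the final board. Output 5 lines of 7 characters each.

Move 1: X drops in col 2, lands at row 4
Move 2: O drops in col 0, lands at row 4
Move 3: X drops in col 2, lands at row 3
Move 4: O drops in col 0, lands at row 3
Move 5: X drops in col 4, lands at row 4
Move 6: O drops in col 5, lands at row 4
Move 7: X drops in col 0, lands at row 2
Move 8: O drops in col 0, lands at row 1

Answer: .......
O......
X......
O.X....
O.X.XO.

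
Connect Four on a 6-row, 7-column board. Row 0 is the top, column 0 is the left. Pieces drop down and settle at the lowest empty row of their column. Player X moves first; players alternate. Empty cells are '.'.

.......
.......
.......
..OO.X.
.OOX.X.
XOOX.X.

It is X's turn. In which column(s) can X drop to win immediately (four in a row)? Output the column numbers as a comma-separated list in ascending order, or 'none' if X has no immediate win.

Answer: 5

Derivation:
col 0: drop X → no win
col 1: drop X → no win
col 2: drop X → no win
col 3: drop X → no win
col 4: drop X → no win
col 5: drop X → WIN!
col 6: drop X → no win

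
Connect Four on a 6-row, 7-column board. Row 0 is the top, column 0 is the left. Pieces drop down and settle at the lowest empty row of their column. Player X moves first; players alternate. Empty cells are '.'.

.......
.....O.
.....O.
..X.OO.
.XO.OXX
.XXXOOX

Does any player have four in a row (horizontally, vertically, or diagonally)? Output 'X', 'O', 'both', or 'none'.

none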